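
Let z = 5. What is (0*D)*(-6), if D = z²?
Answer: 0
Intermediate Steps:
D = 25 (D = 5² = 25)
(0*D)*(-6) = (0*25)*(-6) = 0*(-6) = 0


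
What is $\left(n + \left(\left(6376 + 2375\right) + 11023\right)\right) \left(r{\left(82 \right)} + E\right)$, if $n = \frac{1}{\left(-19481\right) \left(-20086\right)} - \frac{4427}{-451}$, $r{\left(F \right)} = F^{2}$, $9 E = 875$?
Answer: $\frac{1771375556019853607}{13126180914} \approx 1.3495 \cdot 10^{8}$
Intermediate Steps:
$E = \frac{875}{9}$ ($E = \frac{1}{9} \cdot 875 = \frac{875}{9} \approx 97.222$)
$n = \frac{157478598703}{16043110006}$ ($n = \left(- \frac{1}{19481}\right) \left(- \frac{1}{20086}\right) - - \frac{4427}{451} = \frac{1}{391295366} + \frac{4427}{451} = \frac{157478598703}{16043110006} \approx 9.816$)
$\left(n + \left(\left(6376 + 2375\right) + 11023\right)\right) \left(r{\left(82 \right)} + E\right) = \left(\frac{157478598703}{16043110006} + \left(\left(6376 + 2375\right) + 11023\right)\right) \left(82^{2} + \frac{875}{9}\right) = \left(\frac{157478598703}{16043110006} + \left(8751 + 11023\right)\right) \left(6724 + \frac{875}{9}\right) = \left(\frac{157478598703}{16043110006} + 19774\right) \frac{61391}{9} = \frac{317393935857347}{16043110006} \cdot \frac{61391}{9} = \frac{1771375556019853607}{13126180914}$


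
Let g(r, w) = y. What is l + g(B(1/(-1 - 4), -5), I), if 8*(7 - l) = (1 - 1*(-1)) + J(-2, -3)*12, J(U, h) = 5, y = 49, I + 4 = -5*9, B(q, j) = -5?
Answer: 193/4 ≈ 48.250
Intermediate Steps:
I = -49 (I = -4 - 5*9 = -4 - 45 = -49)
g(r, w) = 49
l = -¾ (l = 7 - ((1 - 1*(-1)) + 5*12)/8 = 7 - ((1 + 1) + 60)/8 = 7 - (2 + 60)/8 = 7 - ⅛*62 = 7 - 31/4 = -¾ ≈ -0.75000)
l + g(B(1/(-1 - 4), -5), I) = -¾ + 49 = 193/4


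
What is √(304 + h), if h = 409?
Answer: √713 ≈ 26.702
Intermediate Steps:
√(304 + h) = √(304 + 409) = √713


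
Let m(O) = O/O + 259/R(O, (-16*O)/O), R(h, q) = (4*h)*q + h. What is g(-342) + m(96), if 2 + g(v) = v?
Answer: -296389/864 ≈ -343.04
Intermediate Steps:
g(v) = -2 + v
R(h, q) = h + 4*h*q (R(h, q) = 4*h*q + h = h + 4*h*q)
m(O) = 1 - 37/(9*O) (m(O) = O/O + 259/((O*(1 + 4*((-16*O)/O)))) = 1 + 259/((O*(1 + 4*(-16)))) = 1 + 259/((O*(1 - 64))) = 1 + 259/((O*(-63))) = 1 + 259/((-63*O)) = 1 + 259*(-1/(63*O)) = 1 - 37/(9*O))
g(-342) + m(96) = (-2 - 342) + (-37/9 + 96)/96 = -344 + (1/96)*(827/9) = -344 + 827/864 = -296389/864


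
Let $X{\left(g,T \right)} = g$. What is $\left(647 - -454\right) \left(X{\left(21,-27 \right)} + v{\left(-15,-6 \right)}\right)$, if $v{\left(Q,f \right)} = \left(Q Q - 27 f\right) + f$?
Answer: $442602$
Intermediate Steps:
$v{\left(Q,f \right)} = Q^{2} - 26 f$ ($v{\left(Q,f \right)} = \left(Q^{2} - 27 f\right) + f = Q^{2} - 26 f$)
$\left(647 - -454\right) \left(X{\left(21,-27 \right)} + v{\left(-15,-6 \right)}\right) = \left(647 - -454\right) \left(21 + \left(\left(-15\right)^{2} - -156\right)\right) = \left(647 + 454\right) \left(21 + \left(225 + 156\right)\right) = 1101 \left(21 + 381\right) = 1101 \cdot 402 = 442602$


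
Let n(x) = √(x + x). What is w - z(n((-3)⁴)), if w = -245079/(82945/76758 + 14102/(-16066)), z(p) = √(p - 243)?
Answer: -151114979594106/125076527 - 3*I*√(27 - √2) ≈ -1.2082e+6 - 15.175*I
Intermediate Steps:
n(x) = √2*√x (n(x) = √(2*x) = √2*√x)
z(p) = √(-243 + p)
w = -151114979594106/125076527 (w = -245079/(82945*(1/76758) + 14102*(-1/16066)) = -245079/(82945/76758 - 7051/8033) = -245079/125076527/616597014 = -245079*616597014/125076527 = -151114979594106/125076527 ≈ -1.2082e+6)
w - z(n((-3)⁴)) = -151114979594106/125076527 - √(-243 + √2*√((-3)⁴)) = -151114979594106/125076527 - √(-243 + √2*√81) = -151114979594106/125076527 - √(-243 + √2*9) = -151114979594106/125076527 - √(-243 + 9*√2)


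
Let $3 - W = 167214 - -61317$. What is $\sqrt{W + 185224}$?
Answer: $2 i \sqrt{10826} \approx 208.1 i$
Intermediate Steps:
$W = -228528$ ($W = 3 - \left(167214 - -61317\right) = 3 - \left(167214 + 61317\right) = 3 - 228531 = -228528$)
$\sqrt{W + 185224} = \sqrt{-228528 + 185224} = \sqrt{-43304} = 2 i \sqrt{10826}$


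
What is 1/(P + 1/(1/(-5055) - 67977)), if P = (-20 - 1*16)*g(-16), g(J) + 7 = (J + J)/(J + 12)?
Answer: -343623736/12370459551 ≈ -0.027778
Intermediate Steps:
g(J) = -7 + 2*J/(12 + J) (g(J) = -7 + (J + J)/(J + 12) = -7 + (2*J)/(12 + J) = -7 + 2*J/(12 + J))
P = -36 (P = (-20 - 1*16)*((-84 - 5*(-16))/(12 - 16)) = (-20 - 16)*((-84 + 80)/(-4)) = -(-9)*(-4) = -36*1 = -36)
1/(P + 1/(1/(-5055) - 67977)) = 1/(-36 + 1/(1/(-5055) - 67977)) = 1/(-36 + 1/(-1/5055 - 67977)) = 1/(-36 + 1/(-343623736/5055)) = 1/(-36 - 5055/343623736) = 1/(-12370459551/343623736) = -343623736/12370459551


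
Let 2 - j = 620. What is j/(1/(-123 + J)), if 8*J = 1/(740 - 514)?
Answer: 68716347/904 ≈ 76014.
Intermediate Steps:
j = -618 (j = 2 - 1*620 = 2 - 620 = -618)
J = 1/1808 (J = 1/(8*(740 - 514)) = (⅛)/226 = (⅛)*(1/226) = 1/1808 ≈ 0.00055310)
j/(1/(-123 + J)) = -618/(1/(-123 + 1/1808)) = -618/(1/(-222383/1808)) = -618/(-1808/222383) = -618*(-222383/1808) = 68716347/904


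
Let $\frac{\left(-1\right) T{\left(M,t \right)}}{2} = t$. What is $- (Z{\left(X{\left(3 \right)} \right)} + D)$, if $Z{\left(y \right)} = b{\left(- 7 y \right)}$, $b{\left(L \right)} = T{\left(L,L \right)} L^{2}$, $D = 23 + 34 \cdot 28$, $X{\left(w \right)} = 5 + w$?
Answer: $-352207$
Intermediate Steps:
$T{\left(M,t \right)} = - 2 t$
$D = 975$ ($D = 23 + 952 = 975$)
$b{\left(L \right)} = - 2 L^{3}$ ($b{\left(L \right)} = - 2 L L^{2} = - 2 L^{3}$)
$Z{\left(y \right)} = 686 y^{3}$ ($Z{\left(y \right)} = - 2 \left(- 7 y\right)^{3} = - 2 \left(- 343 y^{3}\right) = 686 y^{3}$)
$- (Z{\left(X{\left(3 \right)} \right)} + D) = - (686 \left(5 + 3\right)^{3} + 975) = - (686 \cdot 8^{3} + 975) = - (686 \cdot 512 + 975) = - (351232 + 975) = \left(-1\right) 352207 = -352207$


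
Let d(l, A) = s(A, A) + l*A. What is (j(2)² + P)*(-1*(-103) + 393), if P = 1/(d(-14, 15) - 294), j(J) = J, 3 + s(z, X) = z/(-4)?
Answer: 4051328/2043 ≈ 1983.0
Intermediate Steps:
s(z, X) = -3 - z/4 (s(z, X) = -3 + z/(-4) = -3 + z*(-¼) = -3 - z/4)
d(l, A) = -3 - A/4 + A*l (d(l, A) = (-3 - A/4) + l*A = (-3 - A/4) + A*l = -3 - A/4 + A*l)
P = -4/2043 (P = 1/((-3 - ¼*15 + 15*(-14)) - 294) = 1/((-3 - 15/4 - 210) - 294) = 1/(-867/4 - 294) = 1/(-2043/4) = -4/2043 ≈ -0.0019579)
(j(2)² + P)*(-1*(-103) + 393) = (2² - 4/2043)*(-1*(-103) + 393) = (4 - 4/2043)*(103 + 393) = (8168/2043)*496 = 4051328/2043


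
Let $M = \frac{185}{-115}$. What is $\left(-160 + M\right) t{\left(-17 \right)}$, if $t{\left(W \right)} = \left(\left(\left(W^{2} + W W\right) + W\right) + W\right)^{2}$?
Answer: $- \frac{1099994112}{23} \approx -4.7826 \cdot 10^{7}$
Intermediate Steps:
$M = - \frac{37}{23}$ ($M = 185 \left(- \frac{1}{115}\right) = - \frac{37}{23} \approx -1.6087$)
$t{\left(W \right)} = \left(2 W + 2 W^{2}\right)^{2}$ ($t{\left(W \right)} = \left(\left(\left(W^{2} + W^{2}\right) + W\right) + W\right)^{2} = \left(\left(2 W^{2} + W\right) + W\right)^{2} = \left(\left(W + 2 W^{2}\right) + W\right)^{2} = \left(2 W + 2 W^{2}\right)^{2}$)
$\left(-160 + M\right) t{\left(-17 \right)} = \left(-160 - \frac{37}{23}\right) 4 \left(-17\right)^{2} \left(1 - 17\right)^{2} = - \frac{3717 \cdot 4 \cdot 289 \left(-16\right)^{2}}{23} = - \frac{3717 \cdot 4 \cdot 289 \cdot 256}{23} = \left(- \frac{3717}{23}\right) 295936 = - \frac{1099994112}{23}$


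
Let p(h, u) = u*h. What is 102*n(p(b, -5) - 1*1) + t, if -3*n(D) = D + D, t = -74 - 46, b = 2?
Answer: 628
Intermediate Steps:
t = -120
p(h, u) = h*u
n(D) = -2*D/3 (n(D) = -(D + D)/3 = -2*D/3)
102*n(p(b, -5) - 1*1) + t = 102*(-2*(2*(-5) - 1*1)/3) - 120 = 102*(-2*(-10 - 1)/3) - 120 = 102*(-⅔*(-11)) - 120 = 102*(22/3) - 120 = 748 - 120 = 628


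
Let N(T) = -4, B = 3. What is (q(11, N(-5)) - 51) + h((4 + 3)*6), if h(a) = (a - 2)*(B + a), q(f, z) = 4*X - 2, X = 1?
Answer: 1751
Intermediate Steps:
q(f, z) = 2 (q(f, z) = 4*1 - 2 = 4 - 2 = 2)
h(a) = (-2 + a)*(3 + a) (h(a) = (a - 2)*(3 + a) = (-2 + a)*(3 + a))
(q(11, N(-5)) - 51) + h((4 + 3)*6) = (2 - 51) + (-6 + (4 + 3)*6 + ((4 + 3)*6)²) = -49 + (-6 + 7*6 + (7*6)²) = -49 + (-6 + 42 + 42²) = -49 + (-6 + 42 + 1764) = -49 + 1800 = 1751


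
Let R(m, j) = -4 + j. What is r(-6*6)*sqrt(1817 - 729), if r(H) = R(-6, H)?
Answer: -320*sqrt(17) ≈ -1319.4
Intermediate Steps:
r(H) = -4 + H
r(-6*6)*sqrt(1817 - 729) = (-4 - 6*6)*sqrt(1817 - 729) = (-4 - 36)*sqrt(1088) = -320*sqrt(17)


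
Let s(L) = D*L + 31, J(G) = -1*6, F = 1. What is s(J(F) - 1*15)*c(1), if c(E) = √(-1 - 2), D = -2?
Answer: 73*I*√3 ≈ 126.44*I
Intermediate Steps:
J(G) = -6
s(L) = 31 - 2*L (s(L) = -2*L + 31 = 31 - 2*L)
c(E) = I*√3 (c(E) = √(-3) = I*√3)
s(J(F) - 1*15)*c(1) = (31 - 2*(-6 - 1*15))*(I*√3) = (31 - 2*(-6 - 15))*(I*√3) = (31 - 2*(-21))*(I*√3) = (31 + 42)*(I*√3) = 73*(I*√3) = 73*I*√3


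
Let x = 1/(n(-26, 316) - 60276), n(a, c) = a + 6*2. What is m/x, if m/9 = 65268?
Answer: -35415069480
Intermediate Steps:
m = 587412 (m = 9*65268 = 587412)
n(a, c) = 12 + a (n(a, c) = a + 12 = 12 + a)
x = -1/60290 (x = 1/((12 - 26) - 60276) = 1/(-14 - 60276) = 1/(-60290) = -1/60290 ≈ -1.6587e-5)
m/x = 587412/(-1/60290) = 587412*(-60290) = -35415069480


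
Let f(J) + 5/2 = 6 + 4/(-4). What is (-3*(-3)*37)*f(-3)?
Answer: 1665/2 ≈ 832.50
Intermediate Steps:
f(J) = 5/2 (f(J) = -5/2 + (6 + 4/(-4)) = -5/2 + (6 + 4*(-¼)) = -5/2 + (6 - 1) = -5/2 + 5 = 5/2)
(-3*(-3)*37)*f(-3) = (-3*(-3)*37)*(5/2) = (9*37)*(5/2) = 333*(5/2) = 1665/2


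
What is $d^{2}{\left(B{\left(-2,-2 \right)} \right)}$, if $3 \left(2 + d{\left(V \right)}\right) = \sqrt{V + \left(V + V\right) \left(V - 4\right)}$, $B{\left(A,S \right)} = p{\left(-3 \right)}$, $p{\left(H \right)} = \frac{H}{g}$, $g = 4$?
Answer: $\frac{\left(24 - \sqrt{102}\right)^{2}}{144} \approx 1.3418$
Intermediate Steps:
$p{\left(H \right)} = \frac{H}{4}$
$B{\left(A,S \right)} = - \frac{3}{4}$ ($B{\left(A,S \right)} = \frac{1}{4} \left(-3\right) = - \frac{3}{4}$)
$d{\left(V \right)} = -2 + \frac{\sqrt{V + 2 V \left(-4 + V\right)}}{3}$ ($d{\left(V \right)} = -2 + \frac{\sqrt{V + \left(V + V\right) \left(V - 4\right)}}{3} = -2 + \frac{\sqrt{V + 2 V \left(-4 + V\right)}}{3}$)
$d^{2}{\left(B{\left(-2,-2 \right)} \right)} = \left(-2 + \frac{\sqrt{- \frac{3 \left(-7 + 2 \left(- \frac{3}{4}\right)\right)}{4}}}{3}\right)^{2} = \left(-2 + \frac{\sqrt{- \frac{3 \left(-7 - \frac{3}{2}\right)}{4}}}{3}\right)^{2} = \left(-2 + \frac{\sqrt{\left(- \frac{3}{4}\right) \left(- \frac{17}{2}\right)}}{3}\right)^{2} = \left(-2 + \frac{\sqrt{\frac{51}{8}}}{3}\right)^{2} = \left(-2 + \frac{\frac{1}{4} \sqrt{102}}{3}\right)^{2} = \left(-2 + \frac{\sqrt{102}}{12}\right)^{2}$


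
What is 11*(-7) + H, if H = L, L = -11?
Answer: -88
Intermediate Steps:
H = -11
11*(-7) + H = 11*(-7) - 11 = -77 - 11 = -88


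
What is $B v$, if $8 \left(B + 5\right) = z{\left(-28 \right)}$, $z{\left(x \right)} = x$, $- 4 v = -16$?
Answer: $-34$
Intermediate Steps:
$v = 4$ ($v = \left(- \frac{1}{4}\right) \left(-16\right) = 4$)
$B = - \frac{17}{2}$ ($B = -5 + \frac{1}{8} \left(-28\right) = -5 - \frac{7}{2} = - \frac{17}{2} \approx -8.5$)
$B v = \left(- \frac{17}{2}\right) 4 = -34$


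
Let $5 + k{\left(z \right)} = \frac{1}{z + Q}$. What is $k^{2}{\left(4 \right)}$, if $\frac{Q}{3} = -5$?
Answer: $\frac{3136}{121} \approx 25.917$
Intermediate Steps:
$Q = -15$ ($Q = 3 \left(-5\right) = -15$)
$k{\left(z \right)} = -5 + \frac{1}{-15 + z}$ ($k{\left(z \right)} = -5 + \frac{1}{z - 15} = -5 + \frac{1}{-15 + z}$)
$k^{2}{\left(4 \right)} = \left(\frac{76 - 20}{-15 + 4}\right)^{2} = \left(\frac{76 - 20}{-11}\right)^{2} = \left(\left(- \frac{1}{11}\right) 56\right)^{2} = \left(- \frac{56}{11}\right)^{2} = \frac{3136}{121}$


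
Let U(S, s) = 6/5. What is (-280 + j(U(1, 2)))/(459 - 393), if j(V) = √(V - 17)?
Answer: -140/33 + I*√395/330 ≈ -4.2424 + 0.060226*I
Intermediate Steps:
U(S, s) = 6/5 (U(S, s) = 6*(⅕) = 6/5)
j(V) = √(-17 + V)
(-280 + j(U(1, 2)))/(459 - 393) = (-280 + √(-17 + 6/5))/(459 - 393) = (-280 + √(-79/5))/66 = (-280 + I*√395/5)*(1/66) = -140/33 + I*√395/330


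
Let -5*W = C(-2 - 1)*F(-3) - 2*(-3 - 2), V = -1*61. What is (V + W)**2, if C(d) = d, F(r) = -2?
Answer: 103041/25 ≈ 4121.6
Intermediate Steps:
V = -61
W = -16/5 (W = -((-2 - 1)*(-2) - 2*(-3 - 2))/5 = -(-3*(-2) - 2*(-5))/5 = -(6 + 10)/5 = -1/5*16 = -16/5 ≈ -3.2000)
(V + W)**2 = (-61 - 16/5)**2 = (-321/5)**2 = 103041/25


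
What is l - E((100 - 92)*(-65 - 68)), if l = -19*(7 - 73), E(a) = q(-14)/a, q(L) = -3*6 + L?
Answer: 166778/133 ≈ 1254.0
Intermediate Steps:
q(L) = -18 + L
E(a) = -32/a (E(a) = (-18 - 14)/a = -32/a)
l = 1254 (l = -19*(-66) = 1254)
l - E((100 - 92)*(-65 - 68)) = 1254 - (-32)/((100 - 92)*(-65 - 68)) = 1254 - (-32)/(8*(-133)) = 1254 - (-32)/(-1064) = 1254 - (-32)*(-1)/1064 = 1254 - 1*4/133 = 1254 - 4/133 = 166778/133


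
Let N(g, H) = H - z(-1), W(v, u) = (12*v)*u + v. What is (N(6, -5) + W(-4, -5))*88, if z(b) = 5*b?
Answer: 20768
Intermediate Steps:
W(v, u) = v + 12*u*v (W(v, u) = 12*u*v + v = v + 12*u*v)
N(g, H) = 5 + H (N(g, H) = H - 5*(-1) = H - 1*(-5) = H + 5 = 5 + H)
(N(6, -5) + W(-4, -5))*88 = ((5 - 5) - 4*(1 + 12*(-5)))*88 = (0 - 4*(1 - 60))*88 = (0 - 4*(-59))*88 = (0 + 236)*88 = 236*88 = 20768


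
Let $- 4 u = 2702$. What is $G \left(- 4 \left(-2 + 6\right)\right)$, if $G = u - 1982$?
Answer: $42520$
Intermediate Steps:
$u = - \frac{1351}{2}$ ($u = \left(- \frac{1}{4}\right) 2702 = - \frac{1351}{2} \approx -675.5$)
$G = - \frac{5315}{2}$ ($G = - \frac{1351}{2} - 1982 = - \frac{5315}{2} \approx -2657.5$)
$G \left(- 4 \left(-2 + 6\right)\right) = - \frac{5315 \left(- 4 \left(-2 + 6\right)\right)}{2} = - \frac{5315 \left(\left(-4\right) 4\right)}{2} = \left(- \frac{5315}{2}\right) \left(-16\right) = 42520$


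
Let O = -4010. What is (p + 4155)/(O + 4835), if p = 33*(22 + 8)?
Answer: 343/55 ≈ 6.2364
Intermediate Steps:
p = 990 (p = 33*30 = 990)
(p + 4155)/(O + 4835) = (990 + 4155)/(-4010 + 4835) = 5145/825 = 5145*(1/825) = 343/55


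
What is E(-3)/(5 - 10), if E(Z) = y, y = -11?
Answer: 11/5 ≈ 2.2000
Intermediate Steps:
E(Z) = -11
E(-3)/(5 - 10) = -11/(5 - 10) = -11/(-5) = -11*(-1/5) = 11/5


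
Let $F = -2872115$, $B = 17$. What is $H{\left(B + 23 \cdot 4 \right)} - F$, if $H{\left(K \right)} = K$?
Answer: $2872224$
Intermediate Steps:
$H{\left(B + 23 \cdot 4 \right)} - F = \left(17 + 23 \cdot 4\right) - -2872115 = \left(17 + 92\right) + 2872115 = 109 + 2872115 = 2872224$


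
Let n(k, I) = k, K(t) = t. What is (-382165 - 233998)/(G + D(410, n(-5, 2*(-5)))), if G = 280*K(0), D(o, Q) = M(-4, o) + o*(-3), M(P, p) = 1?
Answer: 616163/1229 ≈ 501.35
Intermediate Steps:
D(o, Q) = 1 - 3*o (D(o, Q) = 1 + o*(-3) = 1 - 3*o)
G = 0 (G = 280*0 = 0)
(-382165 - 233998)/(G + D(410, n(-5, 2*(-5)))) = (-382165 - 233998)/(0 + (1 - 3*410)) = -616163/(0 + (1 - 1230)) = -616163/(0 - 1229) = -616163/(-1229) = -616163*(-1/1229) = 616163/1229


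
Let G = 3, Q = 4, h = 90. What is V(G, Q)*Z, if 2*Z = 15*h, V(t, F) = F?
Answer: 2700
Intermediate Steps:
Z = 675 (Z = (15*90)/2 = (½)*1350 = 675)
V(G, Q)*Z = 4*675 = 2700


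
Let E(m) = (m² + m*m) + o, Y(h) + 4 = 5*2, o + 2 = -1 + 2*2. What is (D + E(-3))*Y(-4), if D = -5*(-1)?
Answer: 144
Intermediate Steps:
o = 1 (o = -2 + (-1 + 2*2) = -2 + (-1 + 4) = -2 + 3 = 1)
D = 5
Y(h) = 6 (Y(h) = -4 + 5*2 = -4 + 10 = 6)
E(m) = 1 + 2*m² (E(m) = (m² + m*m) + 1 = (m² + m²) + 1 = 2*m² + 1 = 1 + 2*m²)
(D + E(-3))*Y(-4) = (5 + (1 + 2*(-3)²))*6 = (5 + (1 + 2*9))*6 = (5 + (1 + 18))*6 = (5 + 19)*6 = 24*6 = 144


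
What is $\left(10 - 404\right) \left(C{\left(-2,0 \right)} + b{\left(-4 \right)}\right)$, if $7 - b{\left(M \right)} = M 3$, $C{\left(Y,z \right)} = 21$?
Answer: $-15760$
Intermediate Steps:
$b{\left(M \right)} = 7 - 3 M$ ($b{\left(M \right)} = 7 - M 3 = 7 - 3 M$)
$\left(10 - 404\right) \left(C{\left(-2,0 \right)} + b{\left(-4 \right)}\right) = \left(10 - 404\right) \left(21 + \left(7 - -12\right)\right) = - 394 \left(21 + \left(7 + 12\right)\right) = - 394 \left(21 + 19\right) = \left(-394\right) 40 = -15760$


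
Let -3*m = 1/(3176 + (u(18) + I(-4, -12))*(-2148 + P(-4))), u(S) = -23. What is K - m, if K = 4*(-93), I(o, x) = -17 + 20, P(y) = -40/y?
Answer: -51264575/137808 ≈ -372.00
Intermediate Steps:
I(o, x) = 3
K = -372
m = -1/137808 (m = -1/(3*(3176 + (-23 + 3)*(-2148 - 40/(-4)))) = -1/(3*(3176 - 20*(-2148 - 40*(-¼)))) = -1/(3*(3176 - 20*(-2148 + 10))) = -1/(3*(3176 - 20*(-2138))) = -1/(3*(3176 + 42760)) = -⅓/45936 = -⅓*1/45936 = -1/137808 ≈ -7.2565e-6)
K - m = -372 - 1*(-1/137808) = -372 + 1/137808 = -51264575/137808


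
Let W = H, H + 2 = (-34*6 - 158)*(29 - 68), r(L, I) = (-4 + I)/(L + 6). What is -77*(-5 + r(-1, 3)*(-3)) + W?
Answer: 72274/5 ≈ 14455.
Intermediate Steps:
r(L, I) = (-4 + I)/(6 + L)
H = 14116 (H = -2 + (-34*6 - 158)*(29 - 68) = -2 + (-204 - 158)*(-39) = -2 - 362*(-39) = -2 + 14118 = 14116)
W = 14116
-77*(-5 + r(-1, 3)*(-3)) + W = -77*(-5 + ((-4 + 3)/(6 - 1))*(-3)) + 14116 = -77*(-5 + (-1/5)*(-3)) + 14116 = -77*(-5 + ((1/5)*(-1))*(-3)) + 14116 = -77*(-5 - 1/5*(-3)) + 14116 = -77*(-5 + 3/5) + 14116 = -77*(-22/5) + 14116 = 1694/5 + 14116 = 72274/5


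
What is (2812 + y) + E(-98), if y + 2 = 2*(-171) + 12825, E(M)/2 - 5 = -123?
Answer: 15057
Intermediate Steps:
E(M) = -236 (E(M) = 10 + 2*(-123) = 10 - 246 = -236)
y = 12481 (y = -2 + (2*(-171) + 12825) = -2 + (-342 + 12825) = -2 + 12483 = 12481)
(2812 + y) + E(-98) = (2812 + 12481) - 236 = 15293 - 236 = 15057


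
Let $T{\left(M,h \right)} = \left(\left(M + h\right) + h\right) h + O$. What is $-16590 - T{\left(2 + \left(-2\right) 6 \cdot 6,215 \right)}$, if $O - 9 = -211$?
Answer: $-93788$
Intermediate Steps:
$O = -202$ ($O = 9 - 211 = -202$)
$T{\left(M,h \right)} = -202 + h \left(M + 2 h\right)$ ($T{\left(M,h \right)} = \left(\left(M + h\right) + h\right) h - 202 = \left(M + 2 h\right) h - 202 = h \left(M + 2 h\right) - 202 = -202 + h \left(M + 2 h\right)$)
$-16590 - T{\left(2 + \left(-2\right) 6 \cdot 6,215 \right)} = -16590 - \left(-202 + 2 \cdot 215^{2} + \left(2 + \left(-2\right) 6 \cdot 6\right) 215\right) = -16590 - \left(-202 + 2 \cdot 46225 + \left(2 - 72\right) 215\right) = -16590 - \left(-202 + 92450 + \left(2 - 72\right) 215\right) = -16590 - \left(-202 + 92450 - 15050\right) = -16590 - 77198 = -93788$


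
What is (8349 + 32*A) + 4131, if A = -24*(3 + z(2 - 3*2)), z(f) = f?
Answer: 13248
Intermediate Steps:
A = 24 (A = -24*(3 + (2 - 3*2)) = -24*(3 + (2 - 6)) = -24*(3 - 4) = -24*(-1) = 24)
(8349 + 32*A) + 4131 = (8349 + 32*24) + 4131 = (8349 + 768) + 4131 = 9117 + 4131 = 13248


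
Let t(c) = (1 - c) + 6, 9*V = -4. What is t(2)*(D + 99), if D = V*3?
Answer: 1465/3 ≈ 488.33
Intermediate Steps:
V = -4/9 (V = (1/9)*(-4) = -4/9 ≈ -0.44444)
t(c) = 7 - c
D = -4/3 (D = -4/9*3 = -4/3 ≈ -1.3333)
t(2)*(D + 99) = (7 - 1*2)*(-4/3 + 99) = (7 - 2)*(293/3) = 5*(293/3) = 1465/3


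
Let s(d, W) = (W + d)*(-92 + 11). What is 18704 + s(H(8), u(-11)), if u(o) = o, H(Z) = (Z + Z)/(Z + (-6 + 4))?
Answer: 19379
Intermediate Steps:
H(Z) = 2*Z/(-2 + Z) (H(Z) = (2*Z)/(Z - 2) = (2*Z)/(-2 + Z) = 2*Z/(-2 + Z))
s(d, W) = -81*W - 81*d (s(d, W) = (W + d)*(-81) = -81*W - 81*d)
18704 + s(H(8), u(-11)) = 18704 + (-81*(-11) - 162*8/(-2 + 8)) = 18704 + (891 - 162*8/6) = 18704 + (891 - 81*8/3) = 18704 + (891 - 216) = 18704 + 675 = 19379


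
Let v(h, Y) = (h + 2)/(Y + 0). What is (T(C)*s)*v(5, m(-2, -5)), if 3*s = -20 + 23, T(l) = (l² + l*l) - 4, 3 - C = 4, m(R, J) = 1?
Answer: -14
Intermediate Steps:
C = -1 (C = 3 - 1*4 = 3 - 4 = -1)
v(h, Y) = (2 + h)/Y
T(l) = -4 + 2*l² (T(l) = (l² + l²) - 4 = 2*l² - 4 = -4 + 2*l²)
s = 1 (s = (-20 + 23)/3 = (⅓)*3 = 1)
(T(C)*s)*v(5, m(-2, -5)) = ((-4 + 2*(-1)²)*1)*((2 + 5)/1) = ((-4 + 2*1)*1)*(1*7) = ((-4 + 2)*1)*7 = -2*1*7 = -2*7 = -14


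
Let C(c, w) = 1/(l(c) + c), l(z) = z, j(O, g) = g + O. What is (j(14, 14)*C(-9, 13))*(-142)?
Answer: 1988/9 ≈ 220.89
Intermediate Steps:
j(O, g) = O + g
C(c, w) = 1/(2*c) (C(c, w) = 1/(c + c) = 1/(2*c))
(j(14, 14)*C(-9, 13))*(-142) = ((14 + 14)*((½)/(-9)))*(-142) = (28*((½)*(-⅑)))*(-142) = (28*(-1/18))*(-142) = -14/9*(-142) = 1988/9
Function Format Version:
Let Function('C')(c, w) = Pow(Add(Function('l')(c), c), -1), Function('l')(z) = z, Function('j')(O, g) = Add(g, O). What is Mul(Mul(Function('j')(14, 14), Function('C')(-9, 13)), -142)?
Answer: Rational(1988, 9) ≈ 220.89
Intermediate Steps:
Function('j')(O, g) = Add(O, g)
Function('C')(c, w) = Mul(Rational(1, 2), Pow(c, -1)) (Function('C')(c, w) = Pow(Add(c, c), -1) = Pow(Mul(2, c), -1) = Mul(Rational(1, 2), Pow(c, -1)))
Mul(Mul(Function('j')(14, 14), Function('C')(-9, 13)), -142) = Mul(Mul(Add(14, 14), Mul(Rational(1, 2), Pow(-9, -1))), -142) = Mul(Mul(28, Mul(Rational(1, 2), Rational(-1, 9))), -142) = Mul(Mul(28, Rational(-1, 18)), -142) = Mul(Rational(-14, 9), -142) = Rational(1988, 9)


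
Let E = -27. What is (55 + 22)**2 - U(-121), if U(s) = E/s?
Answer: 717382/121 ≈ 5928.8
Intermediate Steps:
U(s) = -27/s
(55 + 22)**2 - U(-121) = (55 + 22)**2 - (-27)/(-121) = 77**2 - (-27)*(-1)/121 = 5929 - 1*27/121 = 5929 - 27/121 = 717382/121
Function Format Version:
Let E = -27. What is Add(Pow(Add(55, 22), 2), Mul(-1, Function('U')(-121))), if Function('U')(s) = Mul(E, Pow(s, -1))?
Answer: Rational(717382, 121) ≈ 5928.8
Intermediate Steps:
Function('U')(s) = Mul(-27, Pow(s, -1))
Add(Pow(Add(55, 22), 2), Mul(-1, Function('U')(-121))) = Add(Pow(Add(55, 22), 2), Mul(-1, Mul(-27, Pow(-121, -1)))) = Add(Pow(77, 2), Mul(-1, Mul(-27, Rational(-1, 121)))) = Add(5929, Mul(-1, Rational(27, 121))) = Add(5929, Rational(-27, 121)) = Rational(717382, 121)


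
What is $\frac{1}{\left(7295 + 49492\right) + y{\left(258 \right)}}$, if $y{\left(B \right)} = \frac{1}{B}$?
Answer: $\frac{258}{14651047} \approx 1.761 \cdot 10^{-5}$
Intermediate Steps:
$\frac{1}{\left(7295 + 49492\right) + y{\left(258 \right)}} = \frac{1}{\left(7295 + 49492\right) + \frac{1}{258}} = \frac{1}{56787 + \frac{1}{258}} = \frac{1}{\frac{14651047}{258}} = \frac{258}{14651047}$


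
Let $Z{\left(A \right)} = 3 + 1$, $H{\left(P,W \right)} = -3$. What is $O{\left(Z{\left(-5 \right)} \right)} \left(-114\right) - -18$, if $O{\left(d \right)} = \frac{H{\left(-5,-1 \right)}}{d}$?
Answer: $\frac{207}{2} \approx 103.5$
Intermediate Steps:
$Z{\left(A \right)} = 4$
$O{\left(d \right)} = - \frac{3}{d}$
$O{\left(Z{\left(-5 \right)} \right)} \left(-114\right) - -18 = - \frac{3}{4} \left(-114\right) - -18 = \left(-3\right) \frac{1}{4} \left(-114\right) + 18 = \left(- \frac{3}{4}\right) \left(-114\right) + 18 = \frac{171}{2} + 18 = \frac{207}{2}$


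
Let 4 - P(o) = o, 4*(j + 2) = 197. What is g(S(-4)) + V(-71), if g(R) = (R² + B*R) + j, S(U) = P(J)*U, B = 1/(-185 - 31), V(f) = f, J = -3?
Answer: 82121/108 ≈ 760.38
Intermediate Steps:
j = 189/4 (j = -2 + (¼)*197 = -2 + 197/4 = 189/4 ≈ 47.250)
P(o) = 4 - o
B = -1/216 (B = 1/(-216) = -1/216 ≈ -0.0046296)
S(U) = 7*U (S(U) = (4 - 1*(-3))*U = (4 + 3)*U = 7*U)
g(R) = 189/4 + R² - R/216 (g(R) = (R² - R/216) + 189/4 = 189/4 + R² - R/216)
g(S(-4)) + V(-71) = (189/4 + (7*(-4))² - 7*(-4)/216) - 71 = (189/4 + (-28)² - 1/216*(-28)) - 71 = (189/4 + 784 + 7/54) - 71 = 89789/108 - 71 = 82121/108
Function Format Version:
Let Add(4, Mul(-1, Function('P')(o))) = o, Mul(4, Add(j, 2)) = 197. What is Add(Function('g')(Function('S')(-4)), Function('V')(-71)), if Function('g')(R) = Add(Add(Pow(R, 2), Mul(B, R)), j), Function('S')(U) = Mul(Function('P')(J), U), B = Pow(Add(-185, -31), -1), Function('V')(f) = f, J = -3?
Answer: Rational(82121, 108) ≈ 760.38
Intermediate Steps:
j = Rational(189, 4) (j = Add(-2, Mul(Rational(1, 4), 197)) = Add(-2, Rational(197, 4)) = Rational(189, 4) ≈ 47.250)
Function('P')(o) = Add(4, Mul(-1, o))
B = Rational(-1, 216) (B = Pow(-216, -1) = Rational(-1, 216) ≈ -0.0046296)
Function('S')(U) = Mul(7, U) (Function('S')(U) = Mul(Add(4, Mul(-1, -3)), U) = Mul(Add(4, 3), U) = Mul(7, U))
Function('g')(R) = Add(Rational(189, 4), Pow(R, 2), Mul(Rational(-1, 216), R)) (Function('g')(R) = Add(Add(Pow(R, 2), Mul(Rational(-1, 216), R)), Rational(189, 4)) = Add(Rational(189, 4), Pow(R, 2), Mul(Rational(-1, 216), R)))
Add(Function('g')(Function('S')(-4)), Function('V')(-71)) = Add(Add(Rational(189, 4), Pow(Mul(7, -4), 2), Mul(Rational(-1, 216), Mul(7, -4))), -71) = Add(Add(Rational(189, 4), Pow(-28, 2), Mul(Rational(-1, 216), -28)), -71) = Add(Add(Rational(189, 4), 784, Rational(7, 54)), -71) = Add(Rational(89789, 108), -71) = Rational(82121, 108)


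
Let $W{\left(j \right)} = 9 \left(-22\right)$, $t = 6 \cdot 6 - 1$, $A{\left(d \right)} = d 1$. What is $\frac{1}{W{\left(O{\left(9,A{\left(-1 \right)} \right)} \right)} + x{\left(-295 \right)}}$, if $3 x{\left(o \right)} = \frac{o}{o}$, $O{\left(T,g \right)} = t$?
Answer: $- \frac{3}{593} \approx -0.005059$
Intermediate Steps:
$A{\left(d \right)} = d$
$t = 35$ ($t = 36 - 1 = 35$)
$O{\left(T,g \right)} = 35$
$W{\left(j \right)} = -198$
$x{\left(o \right)} = \frac{1}{3}$ ($x{\left(o \right)} = \frac{o \frac{1}{o}}{3} = \frac{1}{3} \cdot 1 = \frac{1}{3}$)
$\frac{1}{W{\left(O{\left(9,A{\left(-1 \right)} \right)} \right)} + x{\left(-295 \right)}} = \frac{1}{-198 + \frac{1}{3}} = \frac{1}{- \frac{593}{3}} = - \frac{3}{593}$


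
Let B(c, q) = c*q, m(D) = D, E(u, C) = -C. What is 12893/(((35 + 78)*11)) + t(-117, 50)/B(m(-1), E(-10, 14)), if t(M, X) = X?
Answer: 121326/8701 ≈ 13.944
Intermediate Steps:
12893/(((35 + 78)*11)) + t(-117, 50)/B(m(-1), E(-10, 14)) = 12893/(((35 + 78)*11)) + 50/((-(-1)*14)) = 12893/((113*11)) + 50/((-1*(-14))) = 12893/1243 + 50/14 = 12893*(1/1243) + 50*(1/14) = 12893/1243 + 25/7 = 121326/8701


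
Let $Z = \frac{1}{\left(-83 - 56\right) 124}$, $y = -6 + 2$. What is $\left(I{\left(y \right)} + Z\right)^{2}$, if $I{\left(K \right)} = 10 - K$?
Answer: $\frac{58227137809}{297079696} \approx 196.0$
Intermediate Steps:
$y = -4$
$Z = - \frac{1}{17236}$ ($Z = \frac{1}{-139} \cdot \frac{1}{124} = \left(- \frac{1}{139}\right) \frac{1}{124} = - \frac{1}{17236} \approx -5.8018 \cdot 10^{-5}$)
$\left(I{\left(y \right)} + Z\right)^{2} = \left(\left(10 - -4\right) - \frac{1}{17236}\right)^{2} = \left(\left(10 + 4\right) - \frac{1}{17236}\right)^{2} = \left(14 - \frac{1}{17236}\right)^{2} = \left(\frac{241303}{17236}\right)^{2} = \frac{58227137809}{297079696}$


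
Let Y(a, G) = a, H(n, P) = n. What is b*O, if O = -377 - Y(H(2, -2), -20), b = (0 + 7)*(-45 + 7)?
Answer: 100814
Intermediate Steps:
b = -266 (b = 7*(-38) = -266)
O = -379 (O = -377 - 1*2 = -377 - 2 = -379)
b*O = -266*(-379) = 100814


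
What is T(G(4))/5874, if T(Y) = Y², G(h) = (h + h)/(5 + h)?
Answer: 32/237897 ≈ 0.00013451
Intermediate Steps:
G(h) = 2*h/(5 + h) (G(h) = (2*h)/(5 + h) = 2*h/(5 + h))
T(G(4))/5874 = (2*4/(5 + 4))²/5874 = (2*4/9)²*(1/5874) = (2*4*(⅑))²*(1/5874) = (8/9)²*(1/5874) = (64/81)*(1/5874) = 32/237897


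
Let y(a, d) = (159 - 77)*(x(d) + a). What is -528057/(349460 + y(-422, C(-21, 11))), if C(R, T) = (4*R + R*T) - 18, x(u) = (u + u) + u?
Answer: -58673/25882 ≈ -2.2669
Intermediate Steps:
x(u) = 3*u (x(u) = 2*u + u = 3*u)
C(R, T) = -18 + 4*R + R*T
y(a, d) = 82*a + 246*d (y(a, d) = (159 - 77)*(3*d + a) = 82*(a + 3*d) = 82*a + 246*d)
-528057/(349460 + y(-422, C(-21, 11))) = -528057/(349460 + (82*(-422) + 246*(-18 + 4*(-21) - 21*11))) = -528057/(349460 + (-34604 + 246*(-18 - 84 - 231))) = -528057/(349460 + (-34604 + 246*(-333))) = -528057/(349460 + (-34604 - 81918)) = -528057/(349460 - 116522) = -528057/232938 = -528057*1/232938 = -58673/25882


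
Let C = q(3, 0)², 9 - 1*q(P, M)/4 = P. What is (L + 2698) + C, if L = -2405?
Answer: 869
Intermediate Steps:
q(P, M) = 36 - 4*P
C = 576 (C = (36 - 4*3)² = (36 - 12)² = 24² = 576)
(L + 2698) + C = (-2405 + 2698) + 576 = 293 + 576 = 869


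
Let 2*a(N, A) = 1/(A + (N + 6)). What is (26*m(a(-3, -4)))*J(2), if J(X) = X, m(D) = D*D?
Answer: 13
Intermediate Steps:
a(N, A) = 1/(2*(6 + A + N)) (a(N, A) = 1/(2*(A + (N + 6))) = 1/(2*(A + (6 + N))) = 1/(2*(6 + A + N)))
m(D) = D²
(26*m(a(-3, -4)))*J(2) = (26*(1/(2*(6 - 4 - 3)))²)*2 = (26*((½)/(-1))²)*2 = (26*((½)*(-1))²)*2 = (26*(-½)²)*2 = (26*(¼))*2 = (13/2)*2 = 13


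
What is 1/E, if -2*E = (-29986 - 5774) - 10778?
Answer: 1/23269 ≈ 4.2976e-5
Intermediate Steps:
E = 23269 (E = -((-29986 - 5774) - 10778)/2 = -(-35760 - 10778)/2 = -½*(-46538) = 23269)
1/E = 1/23269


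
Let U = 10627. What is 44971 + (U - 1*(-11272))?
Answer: 66870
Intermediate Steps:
44971 + (U - 1*(-11272)) = 44971 + (10627 - 1*(-11272)) = 44971 + (10627 + 11272) = 44971 + 21899 = 66870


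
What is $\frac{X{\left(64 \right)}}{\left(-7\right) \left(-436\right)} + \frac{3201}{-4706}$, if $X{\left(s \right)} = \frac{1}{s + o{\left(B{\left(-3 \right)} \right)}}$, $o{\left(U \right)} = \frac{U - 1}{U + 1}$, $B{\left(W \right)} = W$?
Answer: $- \frac{322389563}{473969496} \approx -0.68019$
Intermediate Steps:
$o{\left(U \right)} = \frac{-1 + U}{1 + U}$
$X{\left(s \right)} = \frac{1}{2 + s}$ ($X{\left(s \right)} = \frac{1}{s + \frac{-1 - 3}{1 - 3}} = \frac{1}{s + \frac{1}{-2} \left(-4\right)} = \frac{1}{s - -2} = \frac{1}{s + 2} = \frac{1}{2 + s}$)
$\frac{X{\left(64 \right)}}{\left(-7\right) \left(-436\right)} + \frac{3201}{-4706} = \frac{1}{\left(2 + 64\right) \left(\left(-7\right) \left(-436\right)\right)} + \frac{3201}{-4706} = \frac{1}{66 \cdot 3052} + 3201 \left(- \frac{1}{4706}\right) = \frac{1}{66} \cdot \frac{1}{3052} - \frac{3201}{4706} = \frac{1}{201432} - \frac{3201}{4706} = - \frac{322389563}{473969496}$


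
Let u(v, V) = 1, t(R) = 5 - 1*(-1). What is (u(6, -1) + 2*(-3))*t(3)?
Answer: -30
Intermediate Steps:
t(R) = 6 (t(R) = 5 + 1 = 6)
(u(6, -1) + 2*(-3))*t(3) = (1 + 2*(-3))*6 = (1 - 6)*6 = -5*6 = -30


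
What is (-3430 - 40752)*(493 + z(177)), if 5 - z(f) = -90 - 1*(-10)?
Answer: -25537196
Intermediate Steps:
z(f) = 85 (z(f) = 5 - (-90 - 1*(-10)) = 5 - (-90 + 10) = 5 - 1*(-80) = 5 + 80 = 85)
(-3430 - 40752)*(493 + z(177)) = (-3430 - 40752)*(493 + 85) = -44182*578 = -25537196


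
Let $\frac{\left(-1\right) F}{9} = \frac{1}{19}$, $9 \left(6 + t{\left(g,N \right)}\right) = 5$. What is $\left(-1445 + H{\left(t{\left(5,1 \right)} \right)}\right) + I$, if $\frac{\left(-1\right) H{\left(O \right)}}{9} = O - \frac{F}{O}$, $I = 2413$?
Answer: $\frac{947556}{931} \approx 1017.8$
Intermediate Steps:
$t{\left(g,N \right)} = - \frac{49}{9}$ ($t{\left(g,N \right)} = -6 + \frac{1}{9} \cdot 5 = -6 + \frac{5}{9} = - \frac{49}{9}$)
$F = - \frac{9}{19} \approx -0.47368$
$H{\left(O \right)} = - 9 O - \frac{81}{19 O}$ ($H{\left(O \right)} = - 9 \left(O - - \frac{9}{19 O}\right) = - 9 \left(O + \frac{9}{19 O}\right) = - 9 O - \frac{81}{19 O}$)
$\left(-1445 + H{\left(t{\left(5,1 \right)} \right)}\right) + I = \left(-1445 - \left(-49 + \frac{81}{19 \left(- \frac{49}{9}\right)}\right)\right) + 2413 = \left(-1445 + \left(49 - - \frac{729}{931}\right)\right) + 2413 = \left(-1445 + \left(49 + \frac{729}{931}\right)\right) + 2413 = \left(-1445 + \frac{46348}{931}\right) + 2413 = - \frac{1298947}{931} + 2413 = \frac{947556}{931}$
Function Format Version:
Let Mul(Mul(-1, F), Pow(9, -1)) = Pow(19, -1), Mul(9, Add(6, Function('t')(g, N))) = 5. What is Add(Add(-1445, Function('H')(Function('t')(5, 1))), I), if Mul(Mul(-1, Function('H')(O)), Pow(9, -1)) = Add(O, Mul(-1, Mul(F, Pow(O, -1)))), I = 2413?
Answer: Rational(947556, 931) ≈ 1017.8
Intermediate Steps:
Function('t')(g, N) = Rational(-49, 9) (Function('t')(g, N) = Add(-6, Mul(Rational(1, 9), 5)) = Add(-6, Rational(5, 9)) = Rational(-49, 9))
F = Rational(-9, 19) (F = Mul(-9, Pow(19, -1)) = Mul(-9, Rational(1, 19)) = Rational(-9, 19) ≈ -0.47368)
Function('H')(O) = Add(Mul(-9, O), Mul(Rational(-81, 19), Pow(O, -1))) (Function('H')(O) = Mul(-9, Add(O, Mul(-1, Mul(Rational(-9, 19), Pow(O, -1))))) = Mul(-9, Add(O, Mul(Rational(9, 19), Pow(O, -1)))) = Add(Mul(-9, O), Mul(Rational(-81, 19), Pow(O, -1))))
Add(Add(-1445, Function('H')(Function('t')(5, 1))), I) = Add(Add(-1445, Add(Mul(-9, Rational(-49, 9)), Mul(Rational(-81, 19), Pow(Rational(-49, 9), -1)))), 2413) = Add(Add(-1445, Add(49, Mul(Rational(-81, 19), Rational(-9, 49)))), 2413) = Add(Add(-1445, Add(49, Rational(729, 931))), 2413) = Add(Add(-1445, Rational(46348, 931)), 2413) = Add(Rational(-1298947, 931), 2413) = Rational(947556, 931)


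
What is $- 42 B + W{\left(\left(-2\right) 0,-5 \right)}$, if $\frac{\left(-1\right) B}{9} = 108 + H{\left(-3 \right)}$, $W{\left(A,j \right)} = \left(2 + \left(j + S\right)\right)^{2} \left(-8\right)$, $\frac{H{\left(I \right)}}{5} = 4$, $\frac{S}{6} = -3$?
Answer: $44856$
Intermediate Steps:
$S = -18$ ($S = 6 \left(-3\right) = -18$)
$H{\left(I \right)} = 20$ ($H{\left(I \right)} = 5 \cdot 4 = 20$)
$W{\left(A,j \right)} = - 8 \left(-16 + j\right)^{2}$ ($W{\left(A,j \right)} = \left(2 + \left(j - 18\right)\right)^{2} \left(-8\right) = \left(2 + \left(-18 + j\right)\right)^{2} \left(-8\right) = \left(-16 + j\right)^{2} \left(-8\right) = - 8 \left(-16 + j\right)^{2}$)
$B = -1152$ ($B = - 9 \left(108 + 20\right) = \left(-9\right) 128 = -1152$)
$- 42 B + W{\left(\left(-2\right) 0,-5 \right)} = \left(-42\right) \left(-1152\right) - 8 \left(-16 - 5\right)^{2} = 48384 - 8 \left(-21\right)^{2} = 48384 - 3528 = 44856$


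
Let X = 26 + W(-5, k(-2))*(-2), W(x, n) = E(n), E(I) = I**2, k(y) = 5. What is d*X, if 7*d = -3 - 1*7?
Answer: 240/7 ≈ 34.286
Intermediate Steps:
W(x, n) = n**2
X = -24 (X = 26 + 5**2*(-2) = 26 + 25*(-2) = 26 - 50 = -24)
d = -10/7 (d = (-3 - 1*7)/7 = (-3 - 7)/7 = (1/7)*(-10) = -10/7 ≈ -1.4286)
d*X = -10/7*(-24) = 240/7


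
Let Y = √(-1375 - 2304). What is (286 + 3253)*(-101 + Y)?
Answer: -357439 + 3539*I*√3679 ≈ -3.5744e+5 + 2.1466e+5*I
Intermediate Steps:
Y = I*√3679 (Y = √(-3679) = I*√3679 ≈ 60.655*I)
(286 + 3253)*(-101 + Y) = (286 + 3253)*(-101 + I*√3679) = 3539*(-101 + I*√3679) = -357439 + 3539*I*√3679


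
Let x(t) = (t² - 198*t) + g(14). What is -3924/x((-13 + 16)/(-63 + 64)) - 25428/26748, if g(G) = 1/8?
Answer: 60057967/10429491 ≈ 5.7585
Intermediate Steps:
g(G) = ⅛
x(t) = ⅛ + t² - 198*t (x(t) = (t² - 198*t) + ⅛ = ⅛ + t² - 198*t)
-3924/x((-13 + 16)/(-63 + 64)) - 25428/26748 = -3924/(⅛ + ((-13 + 16)/(-63 + 64))² - 198*(-13 + 16)/(-63 + 64)) - 25428/26748 = -3924/(⅛ + (3/1)² - 594/1) - 25428*1/26748 = -3924/(⅛ + (3*1)² - 594) - 2119/2229 = -3924/(⅛ + 3² - 198*3) - 2119/2229 = -3924/(⅛ + 9 - 594) - 2119/2229 = -3924/(-4679/8) - 2119/2229 = -3924*(-8/4679) - 2119/2229 = 31392/4679 - 2119/2229 = 60057967/10429491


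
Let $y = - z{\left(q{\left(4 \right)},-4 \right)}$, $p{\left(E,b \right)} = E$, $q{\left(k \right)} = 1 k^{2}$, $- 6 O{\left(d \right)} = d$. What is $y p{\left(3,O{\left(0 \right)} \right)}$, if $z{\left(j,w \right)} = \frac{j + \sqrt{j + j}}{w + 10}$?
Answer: $-8 - 2 \sqrt{2} \approx -10.828$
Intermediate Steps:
$O{\left(d \right)} = - \frac{d}{6}$
$q{\left(k \right)} = k^{2}$
$z{\left(j,w \right)} = \frac{j + \sqrt{2} \sqrt{j}}{10 + w}$ ($z{\left(j,w \right)} = \frac{j + \sqrt{2 j}}{10 + w} = \frac{j + \sqrt{2} \sqrt{j}}{10 + w}$)
$y = - \frac{8}{3} - \frac{2 \sqrt{2}}{3}$ ($y = - \frac{4^{2} + \sqrt{2} \sqrt{4^{2}}}{10 - 4} = - \frac{16 + \sqrt{2} \sqrt{16}}{6} = - \frac{16 + \sqrt{2} \cdot 4}{6} = - \frac{16 + 4 \sqrt{2}}{6} = - (\frac{8}{3} + \frac{2 \sqrt{2}}{3}) = - \frac{8}{3} - \frac{2 \sqrt{2}}{3} \approx -3.6095$)
$y p{\left(3,O{\left(0 \right)} \right)} = \left(- \frac{8}{3} - \frac{2 \sqrt{2}}{3}\right) 3 = -8 - 2 \sqrt{2}$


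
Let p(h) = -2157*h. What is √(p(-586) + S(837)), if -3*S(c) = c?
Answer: √1263723 ≈ 1124.2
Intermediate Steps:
S(c) = -c/3
√(p(-586) + S(837)) = √(-2157*(-586) - ⅓*837) = √(1264002 - 279) = √1263723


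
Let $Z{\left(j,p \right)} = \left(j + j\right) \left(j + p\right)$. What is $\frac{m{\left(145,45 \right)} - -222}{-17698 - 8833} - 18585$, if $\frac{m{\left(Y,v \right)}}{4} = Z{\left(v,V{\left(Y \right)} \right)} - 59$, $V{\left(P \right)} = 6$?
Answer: $- \frac{493096981}{26531} \approx -18586.0$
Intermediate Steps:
$Z{\left(j,p \right)} = 2 j \left(j + p\right)$
$m{\left(Y,v \right)} = -236 + 8 v \left(6 + v\right)$ ($m{\left(Y,v \right)} = 4 \left(2 v \left(v + 6\right) - 59\right) = 4 \left(2 v \left(6 + v\right) - 59\right) = 4 \left(-59 + 2 v \left(6 + v\right)\right) = -236 + 8 v \left(6 + v\right)$)
$\frac{m{\left(145,45 \right)} - -222}{-17698 - 8833} - 18585 = \frac{\left(-236 + 8 \cdot 45 \left(6 + 45\right)\right) - -222}{-17698 - 8833} - 18585 = \frac{\left(-236 + 8 \cdot 45 \cdot 51\right) + 222}{-26531} - 18585 = \left(\left(-236 + 18360\right) + 222\right) \left(- \frac{1}{26531}\right) - 18585 = \left(18124 + 222\right) \left(- \frac{1}{26531}\right) - 18585 = 18346 \left(- \frac{1}{26531}\right) - 18585 = - \frac{18346}{26531} - 18585 = - \frac{493096981}{26531}$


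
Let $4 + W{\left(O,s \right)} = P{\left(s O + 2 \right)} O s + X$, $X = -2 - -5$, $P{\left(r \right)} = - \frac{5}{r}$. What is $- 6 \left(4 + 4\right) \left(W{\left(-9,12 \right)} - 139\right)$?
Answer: $\frac{369120}{53} \approx 6964.5$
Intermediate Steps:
$X = 3$ ($X = -2 + 5 = 3$)
$W{\left(O,s \right)} = -1 - \frac{5 O s}{2 + O s}$ ($W{\left(O,s \right)} = -4 + \left(- \frac{5}{s O + 2} O s + 3\right) = -4 + \left(- \frac{5}{O s + 2} O s + 3\right) = -4 + \left(- \frac{5}{2 + O s} O s + 3\right) = -4 + \left(- \frac{5 O}{2 + O s} s + 3\right) = -4 - \left(-3 + \frac{5 O s}{2 + O s}\right) = -1 - \frac{5 O s}{2 + O s}$)
$- 6 \left(4 + 4\right) \left(W{\left(-9,12 \right)} - 139\right) = - 6 \left(4 + 4\right) \left(\frac{2 \left(-1 - \left(-27\right) 12\right)}{2 - 108} - 139\right) = \left(-6\right) 8 \left(\frac{2 \left(-1 + 324\right)}{2 - 108} - 139\right) = - 48 \left(2 \frac{1}{-106} \cdot 323 - 139\right) = - 48 \left(2 \left(- \frac{1}{106}\right) 323 - 139\right) = - 48 \left(- \frac{323}{53} - 139\right) = \left(-48\right) \left(- \frac{7690}{53}\right) = \frac{369120}{53}$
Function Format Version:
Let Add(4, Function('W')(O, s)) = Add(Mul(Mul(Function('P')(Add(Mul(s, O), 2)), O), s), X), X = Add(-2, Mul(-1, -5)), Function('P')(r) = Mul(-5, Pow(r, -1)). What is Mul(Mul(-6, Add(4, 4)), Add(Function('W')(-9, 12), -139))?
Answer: Rational(369120, 53) ≈ 6964.5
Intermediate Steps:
X = 3 (X = Add(-2, 5) = 3)
Function('W')(O, s) = Add(-1, Mul(-5, O, s, Pow(Add(2, Mul(O, s)), -1))) (Function('W')(O, s) = Add(-4, Add(Mul(Mul(Mul(-5, Pow(Add(Mul(s, O), 2), -1)), O), s), 3)) = Add(-4, Add(Mul(Mul(Mul(-5, Pow(Add(Mul(O, s), 2), -1)), O), s), 3)) = Add(-4, Add(Mul(Mul(Mul(-5, Pow(Add(2, Mul(O, s)), -1)), O), s), 3)) = Add(-4, Add(Mul(Mul(-5, O, Pow(Add(2, Mul(O, s)), -1)), s), 3)) = Add(-4, Add(Mul(-5, O, s, Pow(Add(2, Mul(O, s)), -1)), 3)) = Add(-4, Add(3, Mul(-5, O, s, Pow(Add(2, Mul(O, s)), -1)))) = Add(-1, Mul(-5, O, s, Pow(Add(2, Mul(O, s)), -1))))
Mul(Mul(-6, Add(4, 4)), Add(Function('W')(-9, 12), -139)) = Mul(Mul(-6, Add(4, 4)), Add(Mul(2, Pow(Add(2, Mul(-9, 12)), -1), Add(-1, Mul(-3, -9, 12))), -139)) = Mul(Mul(-6, 8), Add(Mul(2, Pow(Add(2, -108), -1), Add(-1, 324)), -139)) = Mul(-48, Add(Mul(2, Pow(-106, -1), 323), -139)) = Mul(-48, Add(Mul(2, Rational(-1, 106), 323), -139)) = Mul(-48, Add(Rational(-323, 53), -139)) = Mul(-48, Rational(-7690, 53)) = Rational(369120, 53)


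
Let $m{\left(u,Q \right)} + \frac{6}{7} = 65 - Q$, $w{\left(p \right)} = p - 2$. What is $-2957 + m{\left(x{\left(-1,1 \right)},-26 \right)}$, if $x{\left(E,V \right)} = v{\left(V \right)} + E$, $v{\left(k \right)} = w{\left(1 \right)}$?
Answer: $- \frac{20068}{7} \approx -2866.9$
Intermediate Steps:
$w{\left(p \right)} = -2 + p$
$v{\left(k \right)} = -1$ ($v{\left(k \right)} = -2 + 1 = -1$)
$x{\left(E,V \right)} = -1 + E$
$m{\left(u,Q \right)} = \frac{449}{7} - Q$ ($m{\left(u,Q \right)} = - \frac{6}{7} - \left(-65 + Q\right) = \frac{449}{7} - Q$)
$-2957 + m{\left(x{\left(-1,1 \right)},-26 \right)} = -2957 + \left(\frac{449}{7} - -26\right) = -2957 + \left(\frac{449}{7} + 26\right) = -2957 + \frac{631}{7} = - \frac{20068}{7}$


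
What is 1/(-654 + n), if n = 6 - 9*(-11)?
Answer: -1/549 ≈ -0.0018215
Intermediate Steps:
n = 105 (n = 6 + 99 = 105)
1/(-654 + n) = 1/(-654 + 105) = 1/(-549) = -1/549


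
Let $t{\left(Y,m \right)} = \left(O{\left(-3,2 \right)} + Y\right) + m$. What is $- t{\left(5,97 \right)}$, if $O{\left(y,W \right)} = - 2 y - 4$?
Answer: $-104$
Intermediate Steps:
$O{\left(y,W \right)} = -4 - 2 y$
$t{\left(Y,m \right)} = 2 + Y + m$ ($t{\left(Y,m \right)} = \left(\left(-4 - -6\right) + Y\right) + m = \left(\left(-4 + 6\right) + Y\right) + m = \left(2 + Y\right) + m = 2 + Y + m$)
$- t{\left(5,97 \right)} = - (2 + 5 + 97) = \left(-1\right) 104 = -104$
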